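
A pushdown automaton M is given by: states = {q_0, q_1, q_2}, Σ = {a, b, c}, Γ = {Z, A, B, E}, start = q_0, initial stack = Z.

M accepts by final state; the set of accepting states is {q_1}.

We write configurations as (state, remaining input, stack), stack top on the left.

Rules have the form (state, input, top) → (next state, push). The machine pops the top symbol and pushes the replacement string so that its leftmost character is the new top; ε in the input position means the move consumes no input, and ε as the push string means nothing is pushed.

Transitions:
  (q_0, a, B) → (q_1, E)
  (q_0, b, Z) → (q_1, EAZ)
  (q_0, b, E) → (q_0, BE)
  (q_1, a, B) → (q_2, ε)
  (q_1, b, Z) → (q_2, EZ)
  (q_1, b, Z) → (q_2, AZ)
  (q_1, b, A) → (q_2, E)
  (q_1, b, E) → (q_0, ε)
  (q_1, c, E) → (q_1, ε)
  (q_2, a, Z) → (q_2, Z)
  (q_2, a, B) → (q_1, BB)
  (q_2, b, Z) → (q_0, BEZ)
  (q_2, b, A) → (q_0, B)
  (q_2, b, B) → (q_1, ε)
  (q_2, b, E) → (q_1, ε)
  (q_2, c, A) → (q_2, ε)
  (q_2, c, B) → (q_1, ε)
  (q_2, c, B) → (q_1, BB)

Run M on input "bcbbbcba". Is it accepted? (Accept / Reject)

Accept

One accepting computation: (q_0, bcbbbcba, Z) ⊢ (q_1, cbbbcba, EAZ) ⊢ (q_1, bbbcba, AZ) ⊢ (q_2, bbcba, EZ) ⊢ (q_1, bcba, Z) ⊢ (q_2, cba, AZ) ⊢ (q_2, ba, Z) ⊢ (q_0, a, BEZ) ⊢ (q_1, ε, EEZ)
All input consumed and state q_1 ∈ F.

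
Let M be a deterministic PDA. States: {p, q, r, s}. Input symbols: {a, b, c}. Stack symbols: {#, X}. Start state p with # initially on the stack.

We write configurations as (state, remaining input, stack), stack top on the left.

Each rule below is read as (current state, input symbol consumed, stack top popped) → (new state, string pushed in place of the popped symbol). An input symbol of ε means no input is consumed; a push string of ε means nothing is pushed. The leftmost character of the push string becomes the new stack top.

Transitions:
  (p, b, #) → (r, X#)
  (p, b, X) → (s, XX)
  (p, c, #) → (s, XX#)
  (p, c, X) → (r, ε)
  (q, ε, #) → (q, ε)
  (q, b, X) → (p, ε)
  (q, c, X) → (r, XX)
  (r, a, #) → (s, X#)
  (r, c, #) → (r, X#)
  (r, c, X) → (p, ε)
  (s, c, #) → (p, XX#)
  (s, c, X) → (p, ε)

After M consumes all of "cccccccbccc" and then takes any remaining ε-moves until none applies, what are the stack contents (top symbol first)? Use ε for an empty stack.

(p, cccccccbccc, #)
  read c, top #: go to s, push XX# → (s, ccccccbccc, XX#)
  read c, top X: go to p, push ε → (p, cccccbccc, X#)
  read c, top X: go to r, push ε → (r, ccccbccc, #)
  read c, top #: go to r, push X# → (r, cccbccc, X#)
  read c, top X: go to p, push ε → (p, ccbccc, #)
  read c, top #: go to s, push XX# → (s, cbccc, XX#)
  read c, top X: go to p, push ε → (p, bccc, X#)
  read b, top X: go to s, push XX → (s, ccc, XX#)
  read c, top X: go to p, push ε → (p, cc, X#)
  read c, top X: go to r, push ε → (r, c, #)
  read c, top #: go to r, push X# → (r, ε, X#)
All input consumed in state r with stack X#.

X#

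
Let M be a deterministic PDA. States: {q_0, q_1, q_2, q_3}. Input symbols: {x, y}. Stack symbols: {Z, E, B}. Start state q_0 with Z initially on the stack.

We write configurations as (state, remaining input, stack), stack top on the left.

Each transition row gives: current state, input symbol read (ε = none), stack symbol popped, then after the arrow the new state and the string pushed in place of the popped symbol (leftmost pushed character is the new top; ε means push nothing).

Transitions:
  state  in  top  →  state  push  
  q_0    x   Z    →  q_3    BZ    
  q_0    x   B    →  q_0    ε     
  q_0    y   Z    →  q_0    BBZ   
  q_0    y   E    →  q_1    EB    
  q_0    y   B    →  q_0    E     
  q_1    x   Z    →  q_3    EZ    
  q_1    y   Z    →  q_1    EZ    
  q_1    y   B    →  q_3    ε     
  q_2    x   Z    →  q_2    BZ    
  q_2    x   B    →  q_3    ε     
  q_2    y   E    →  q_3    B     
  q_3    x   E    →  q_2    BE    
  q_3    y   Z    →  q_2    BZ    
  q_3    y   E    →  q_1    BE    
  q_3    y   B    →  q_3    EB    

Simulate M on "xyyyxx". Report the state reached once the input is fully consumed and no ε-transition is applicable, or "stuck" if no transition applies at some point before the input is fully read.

q_3

(q_0, xyyyxx, Z) ⊢ (q_3, yyyxx, BZ) ⊢ (q_3, yyxx, EBZ) ⊢ (q_1, yxx, BEBZ) ⊢ (q_3, xx, EBZ) ⊢ (q_2, x, BEBZ) ⊢ (q_3, ε, EBZ)
All input consumed; M is in state q_3.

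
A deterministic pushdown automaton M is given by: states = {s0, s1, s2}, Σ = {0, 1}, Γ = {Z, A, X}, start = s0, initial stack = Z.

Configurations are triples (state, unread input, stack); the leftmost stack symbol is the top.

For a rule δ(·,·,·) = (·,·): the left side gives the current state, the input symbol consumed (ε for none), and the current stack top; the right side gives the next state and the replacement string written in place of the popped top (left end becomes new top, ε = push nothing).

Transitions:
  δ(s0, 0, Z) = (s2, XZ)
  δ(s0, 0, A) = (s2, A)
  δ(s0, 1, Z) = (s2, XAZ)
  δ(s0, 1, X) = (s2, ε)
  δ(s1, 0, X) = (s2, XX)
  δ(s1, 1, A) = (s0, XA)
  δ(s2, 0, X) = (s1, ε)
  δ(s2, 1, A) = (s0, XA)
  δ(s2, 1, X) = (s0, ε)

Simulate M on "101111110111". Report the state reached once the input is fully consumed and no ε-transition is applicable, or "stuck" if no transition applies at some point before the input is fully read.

(s0, 101111110111, Z)
  read 1, top Z: go to s2, push XAZ → (s2, 01111110111, XAZ)
  read 0, top X: go to s1, push ε → (s1, 1111110111, AZ)
  read 1, top A: go to s0, push XA → (s0, 111110111, XAZ)
  read 1, top X: go to s2, push ε → (s2, 11110111, AZ)
  read 1, top A: go to s0, push XA → (s0, 1110111, XAZ)
  read 1, top X: go to s2, push ε → (s2, 110111, AZ)
  read 1, top A: go to s0, push XA → (s0, 10111, XAZ)
  read 1, top X: go to s2, push ε → (s2, 0111, AZ)
No transition for (s2, 0, top A); M blocks with input 0111 remaining.

stuck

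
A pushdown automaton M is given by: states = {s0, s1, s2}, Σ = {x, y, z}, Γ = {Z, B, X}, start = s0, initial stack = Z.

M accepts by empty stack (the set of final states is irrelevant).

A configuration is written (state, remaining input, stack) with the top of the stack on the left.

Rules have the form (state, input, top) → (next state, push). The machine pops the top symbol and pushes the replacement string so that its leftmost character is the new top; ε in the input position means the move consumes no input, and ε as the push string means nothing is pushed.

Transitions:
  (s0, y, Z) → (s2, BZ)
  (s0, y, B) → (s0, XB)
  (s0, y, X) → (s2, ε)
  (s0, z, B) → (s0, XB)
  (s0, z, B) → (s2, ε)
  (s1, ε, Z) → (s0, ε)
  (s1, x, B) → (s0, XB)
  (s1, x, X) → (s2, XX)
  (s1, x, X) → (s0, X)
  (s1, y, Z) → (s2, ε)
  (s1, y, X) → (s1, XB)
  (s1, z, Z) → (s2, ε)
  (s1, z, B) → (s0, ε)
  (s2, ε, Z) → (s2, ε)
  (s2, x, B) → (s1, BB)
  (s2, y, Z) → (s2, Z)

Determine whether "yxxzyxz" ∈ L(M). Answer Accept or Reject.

Reject

No computation consumes all input and empties the stack.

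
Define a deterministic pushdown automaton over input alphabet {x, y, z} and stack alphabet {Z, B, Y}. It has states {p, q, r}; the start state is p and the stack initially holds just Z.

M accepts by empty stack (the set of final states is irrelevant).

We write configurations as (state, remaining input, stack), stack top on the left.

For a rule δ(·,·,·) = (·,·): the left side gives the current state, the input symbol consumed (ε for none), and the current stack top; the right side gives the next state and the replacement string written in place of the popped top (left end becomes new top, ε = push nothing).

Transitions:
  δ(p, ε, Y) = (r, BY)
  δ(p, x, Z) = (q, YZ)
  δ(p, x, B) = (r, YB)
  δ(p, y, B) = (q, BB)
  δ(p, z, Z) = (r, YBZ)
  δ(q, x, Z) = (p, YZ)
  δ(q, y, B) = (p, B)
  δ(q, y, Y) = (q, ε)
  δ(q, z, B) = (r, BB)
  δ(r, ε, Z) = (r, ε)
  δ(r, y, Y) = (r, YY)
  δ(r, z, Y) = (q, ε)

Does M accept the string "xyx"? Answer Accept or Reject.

Reject

(p, xyx, Z) ⊢ (q, yx, YZ) ⊢ (q, x, Z) ⊢ (p, ε, YZ) ⊢ (r, ε, BYZ)
All input consumed; stack is BYZ, not empty, and no further ε-move applies.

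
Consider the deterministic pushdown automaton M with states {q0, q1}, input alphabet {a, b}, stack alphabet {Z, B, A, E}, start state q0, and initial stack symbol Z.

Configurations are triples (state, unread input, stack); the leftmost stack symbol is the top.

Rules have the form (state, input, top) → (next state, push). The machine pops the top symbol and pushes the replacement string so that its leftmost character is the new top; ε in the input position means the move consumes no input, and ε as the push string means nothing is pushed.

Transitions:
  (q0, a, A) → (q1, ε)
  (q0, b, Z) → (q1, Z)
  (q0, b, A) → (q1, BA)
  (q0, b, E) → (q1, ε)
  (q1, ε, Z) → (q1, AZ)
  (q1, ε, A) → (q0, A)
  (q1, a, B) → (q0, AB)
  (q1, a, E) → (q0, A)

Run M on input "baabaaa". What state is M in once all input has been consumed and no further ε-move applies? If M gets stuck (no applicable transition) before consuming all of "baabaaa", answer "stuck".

q0

(q0, baabaaa, Z) ⊢ (q1, aabaaa, Z) ⊢ (q1, aabaaa, AZ) ⊢ (q0, aabaaa, AZ) ⊢ (q1, abaaa, Z) ⊢ (q1, abaaa, AZ) ⊢ (q0, abaaa, AZ) ⊢ (q1, baaa, Z) ⊢ (q1, baaa, AZ) ⊢ (q0, baaa, AZ) ⊢ (q1, aaa, BAZ) ⊢ (q0, aa, ABAZ) ⊢ (q1, a, BAZ) ⊢ (q0, ε, ABAZ)
All input consumed; M is in state q0.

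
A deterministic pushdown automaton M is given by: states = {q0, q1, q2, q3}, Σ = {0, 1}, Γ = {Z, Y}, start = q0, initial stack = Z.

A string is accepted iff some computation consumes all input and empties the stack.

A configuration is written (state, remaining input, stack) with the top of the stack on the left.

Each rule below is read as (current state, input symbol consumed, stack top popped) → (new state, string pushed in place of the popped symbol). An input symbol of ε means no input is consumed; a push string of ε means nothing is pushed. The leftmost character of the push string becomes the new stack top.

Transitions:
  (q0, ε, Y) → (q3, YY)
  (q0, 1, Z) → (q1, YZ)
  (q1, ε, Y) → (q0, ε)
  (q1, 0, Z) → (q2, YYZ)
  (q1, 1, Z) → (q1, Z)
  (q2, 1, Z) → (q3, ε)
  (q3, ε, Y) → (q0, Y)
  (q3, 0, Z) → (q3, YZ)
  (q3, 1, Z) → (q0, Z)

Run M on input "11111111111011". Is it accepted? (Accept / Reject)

(q0, 11111111111011, Z)
  read 1, top Z: go to q1, push YZ → (q1, 1111111111011, YZ)
  ε-move, top Y: go to q0, push ε → (q0, 1111111111011, Z)
  read 1, top Z: go to q1, push YZ → (q1, 111111111011, YZ)
  ε-move, top Y: go to q0, push ε → (q0, 111111111011, Z)
  read 1, top Z: go to q1, push YZ → (q1, 11111111011, YZ)
  ε-move, top Y: go to q0, push ε → (q0, 11111111011, Z)
  read 1, top Z: go to q1, push YZ → (q1, 1111111011, YZ)
  ε-move, top Y: go to q0, push ε → (q0, 1111111011, Z)
  read 1, top Z: go to q1, push YZ → (q1, 111111011, YZ)
  ε-move, top Y: go to q0, push ε → (q0, 111111011, Z)
  read 1, top Z: go to q1, push YZ → (q1, 11111011, YZ)
  ε-move, top Y: go to q0, push ε → (q0, 11111011, Z)
  read 1, top Z: go to q1, push YZ → (q1, 1111011, YZ)
  ε-move, top Y: go to q0, push ε → (q0, 1111011, Z)
  read 1, top Z: go to q1, push YZ → (q1, 111011, YZ)
  ε-move, top Y: go to q0, push ε → (q0, 111011, Z)
  read 1, top Z: go to q1, push YZ → (q1, 11011, YZ)
  ε-move, top Y: go to q0, push ε → (q0, 11011, Z)
  read 1, top Z: go to q1, push YZ → (q1, 1011, YZ)
  ε-move, top Y: go to q0, push ε → (q0, 1011, Z)
  read 1, top Z: go to q1, push YZ → (q1, 011, YZ)
  ε-move, top Y: go to q0, push ε → (q0, 011, Z)
No transition applies at (q0, 011, Z); input not fully consumed.

Reject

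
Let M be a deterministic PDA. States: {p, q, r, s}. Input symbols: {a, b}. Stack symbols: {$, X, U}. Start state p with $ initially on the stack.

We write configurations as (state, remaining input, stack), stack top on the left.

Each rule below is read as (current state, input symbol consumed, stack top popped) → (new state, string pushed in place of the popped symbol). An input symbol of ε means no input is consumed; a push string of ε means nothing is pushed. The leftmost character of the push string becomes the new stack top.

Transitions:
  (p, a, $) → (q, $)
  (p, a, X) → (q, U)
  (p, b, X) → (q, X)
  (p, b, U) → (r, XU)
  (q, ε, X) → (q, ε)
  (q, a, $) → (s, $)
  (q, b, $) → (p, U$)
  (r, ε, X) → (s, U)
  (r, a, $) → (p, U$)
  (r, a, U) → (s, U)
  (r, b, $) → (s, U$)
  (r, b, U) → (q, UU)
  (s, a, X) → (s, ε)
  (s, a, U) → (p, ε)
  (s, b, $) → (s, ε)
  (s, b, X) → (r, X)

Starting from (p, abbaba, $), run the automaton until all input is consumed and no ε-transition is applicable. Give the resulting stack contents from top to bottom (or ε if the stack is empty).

(p, abbaba, $)
  read a, top $: go to q, push $ → (q, bbaba, $)
  read b, top $: go to p, push U$ → (p, baba, U$)
  read b, top U: go to r, push XU → (r, aba, XU$)
  ε-move, top X: go to s, push U → (s, aba, UU$)
  read a, top U: go to p, push ε → (p, ba, U$)
  read b, top U: go to r, push XU → (r, a, XU$)
  ε-move, top X: go to s, push U → (s, a, UU$)
  read a, top U: go to p, push ε → (p, ε, U$)
All input consumed in state p with stack U$.

U$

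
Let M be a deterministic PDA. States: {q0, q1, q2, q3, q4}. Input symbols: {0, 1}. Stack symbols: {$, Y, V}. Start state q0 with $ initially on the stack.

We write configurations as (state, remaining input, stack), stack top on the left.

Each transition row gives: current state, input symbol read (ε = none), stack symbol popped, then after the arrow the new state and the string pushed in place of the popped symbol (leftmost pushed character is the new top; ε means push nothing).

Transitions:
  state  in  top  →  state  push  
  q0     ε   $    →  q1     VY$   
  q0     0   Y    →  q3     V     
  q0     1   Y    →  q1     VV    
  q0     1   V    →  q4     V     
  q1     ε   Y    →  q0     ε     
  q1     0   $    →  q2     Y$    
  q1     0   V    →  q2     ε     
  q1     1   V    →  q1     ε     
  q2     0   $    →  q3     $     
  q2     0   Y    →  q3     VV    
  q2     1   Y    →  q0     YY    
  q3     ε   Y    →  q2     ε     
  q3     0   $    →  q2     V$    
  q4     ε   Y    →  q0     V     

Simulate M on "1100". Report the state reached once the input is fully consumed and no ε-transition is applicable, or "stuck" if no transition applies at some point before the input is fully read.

(q0, 1100, $)
  ε-move, top $: go to q1, push VY$ → (q1, 1100, VY$)
  read 1, top V: go to q1, push ε → (q1, 100, Y$)
  ε-move, top Y: go to q0, push ε → (q0, 100, $)
  ε-move, top $: go to q1, push VY$ → (q1, 100, VY$)
  read 1, top V: go to q1, push ε → (q1, 00, Y$)
  ε-move, top Y: go to q0, push ε → (q0, 00, $)
  ε-move, top $: go to q1, push VY$ → (q1, 00, VY$)
  read 0, top V: go to q2, push ε → (q2, 0, Y$)
  read 0, top Y: go to q3, push VV → (q3, ε, VV$)
All input consumed; M is in state q3.

q3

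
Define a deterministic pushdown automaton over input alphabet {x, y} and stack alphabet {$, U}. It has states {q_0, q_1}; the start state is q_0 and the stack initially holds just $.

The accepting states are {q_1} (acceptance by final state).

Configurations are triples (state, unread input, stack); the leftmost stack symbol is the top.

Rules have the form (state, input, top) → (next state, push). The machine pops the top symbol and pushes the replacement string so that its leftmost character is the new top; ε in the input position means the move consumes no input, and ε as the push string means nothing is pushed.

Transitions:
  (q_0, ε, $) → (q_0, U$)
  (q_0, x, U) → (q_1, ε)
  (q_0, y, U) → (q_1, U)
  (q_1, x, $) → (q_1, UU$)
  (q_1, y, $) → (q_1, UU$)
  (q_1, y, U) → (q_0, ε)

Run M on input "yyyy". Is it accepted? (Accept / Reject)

(q_0, yyyy, $)
  ε-move, top $: go to q_0, push U$ → (q_0, yyyy, U$)
  read y, top U: go to q_1, push U → (q_1, yyy, U$)
  read y, top U: go to q_0, push ε → (q_0, yy, $)
  ε-move, top $: go to q_0, push U$ → (q_0, yy, U$)
  read y, top U: go to q_1, push U → (q_1, y, U$)
  read y, top U: go to q_0, push ε → (q_0, ε, $)
  ε-move, top $: go to q_0, push U$ → (q_0, ε, U$)
All input consumed; state q_0 ∉ F and no further ε-move applies.

Reject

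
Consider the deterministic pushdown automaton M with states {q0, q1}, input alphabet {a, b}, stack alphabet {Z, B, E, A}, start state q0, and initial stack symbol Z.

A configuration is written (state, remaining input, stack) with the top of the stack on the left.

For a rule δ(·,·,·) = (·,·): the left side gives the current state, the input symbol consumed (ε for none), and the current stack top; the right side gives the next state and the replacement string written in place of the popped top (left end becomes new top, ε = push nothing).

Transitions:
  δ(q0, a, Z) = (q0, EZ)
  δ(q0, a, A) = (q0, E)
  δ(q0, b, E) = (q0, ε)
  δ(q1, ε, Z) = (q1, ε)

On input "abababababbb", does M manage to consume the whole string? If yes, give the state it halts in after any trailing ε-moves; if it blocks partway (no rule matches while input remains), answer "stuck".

stuck

(q0, abababababbb, Z) ⊢ (q0, bababababbb, EZ) ⊢ (q0, ababababbb, Z) ⊢ (q0, babababbb, EZ) ⊢ (q0, abababbb, Z) ⊢ (q0, bababbb, EZ) ⊢ (q0, ababbb, Z) ⊢ (q0, babbb, EZ) ⊢ (q0, abbb, Z) ⊢ (q0, bbb, EZ) ⊢ (q0, bb, Z)
No transition for (q0, b, top Z); M blocks with input bb remaining.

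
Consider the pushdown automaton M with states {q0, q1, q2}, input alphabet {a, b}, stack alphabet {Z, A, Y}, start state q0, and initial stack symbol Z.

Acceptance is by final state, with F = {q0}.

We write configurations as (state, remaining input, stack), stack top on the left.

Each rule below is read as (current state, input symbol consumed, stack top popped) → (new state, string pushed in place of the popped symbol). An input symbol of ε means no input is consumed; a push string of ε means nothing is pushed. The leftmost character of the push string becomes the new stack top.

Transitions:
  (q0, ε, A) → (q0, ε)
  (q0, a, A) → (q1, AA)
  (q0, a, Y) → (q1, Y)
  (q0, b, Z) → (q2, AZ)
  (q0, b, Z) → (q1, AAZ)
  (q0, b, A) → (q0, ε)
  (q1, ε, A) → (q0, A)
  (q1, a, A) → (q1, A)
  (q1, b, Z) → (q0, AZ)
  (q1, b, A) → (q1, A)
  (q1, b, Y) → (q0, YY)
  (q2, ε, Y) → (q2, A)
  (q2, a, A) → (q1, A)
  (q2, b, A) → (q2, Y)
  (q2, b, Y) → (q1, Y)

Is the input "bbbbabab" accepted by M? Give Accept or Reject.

Accept

One accepting computation: (q0, bbbbabab, Z) ⊢ (q2, bbbabab, AZ) ⊢ (q2, bbabab, YZ) ⊢ (q1, babab, YZ) ⊢ (q0, abab, YYZ) ⊢ (q1, bab, YYZ) ⊢ (q0, ab, YYYZ) ⊢ (q1, b, YYYZ) ⊢ (q0, ε, YYYYZ)
All input consumed and state q0 ∈ F.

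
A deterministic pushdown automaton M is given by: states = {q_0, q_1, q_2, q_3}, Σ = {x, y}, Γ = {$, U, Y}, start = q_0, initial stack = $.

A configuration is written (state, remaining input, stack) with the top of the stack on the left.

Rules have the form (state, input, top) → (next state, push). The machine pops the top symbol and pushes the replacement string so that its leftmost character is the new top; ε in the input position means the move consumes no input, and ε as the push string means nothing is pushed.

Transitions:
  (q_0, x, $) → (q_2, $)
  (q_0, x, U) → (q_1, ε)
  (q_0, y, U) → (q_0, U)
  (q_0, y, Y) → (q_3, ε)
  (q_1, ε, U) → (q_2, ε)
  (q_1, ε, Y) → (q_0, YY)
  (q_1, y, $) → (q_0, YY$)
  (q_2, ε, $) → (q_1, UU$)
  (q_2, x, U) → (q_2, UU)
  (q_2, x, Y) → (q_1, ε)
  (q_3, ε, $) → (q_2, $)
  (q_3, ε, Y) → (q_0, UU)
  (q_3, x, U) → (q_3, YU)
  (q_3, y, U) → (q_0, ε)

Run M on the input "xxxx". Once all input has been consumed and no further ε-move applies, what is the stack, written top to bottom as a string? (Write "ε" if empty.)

(q_0, xxxx, $) ⊢ (q_2, xxx, $) ⊢ (q_1, xxx, UU$) ⊢ (q_2, xxx, U$) ⊢ (q_2, xx, UU$) ⊢ (q_2, x, UUU$) ⊢ (q_2, ε, UUUU$)
All input consumed in state q_2 with stack UUUU$.

UUUU$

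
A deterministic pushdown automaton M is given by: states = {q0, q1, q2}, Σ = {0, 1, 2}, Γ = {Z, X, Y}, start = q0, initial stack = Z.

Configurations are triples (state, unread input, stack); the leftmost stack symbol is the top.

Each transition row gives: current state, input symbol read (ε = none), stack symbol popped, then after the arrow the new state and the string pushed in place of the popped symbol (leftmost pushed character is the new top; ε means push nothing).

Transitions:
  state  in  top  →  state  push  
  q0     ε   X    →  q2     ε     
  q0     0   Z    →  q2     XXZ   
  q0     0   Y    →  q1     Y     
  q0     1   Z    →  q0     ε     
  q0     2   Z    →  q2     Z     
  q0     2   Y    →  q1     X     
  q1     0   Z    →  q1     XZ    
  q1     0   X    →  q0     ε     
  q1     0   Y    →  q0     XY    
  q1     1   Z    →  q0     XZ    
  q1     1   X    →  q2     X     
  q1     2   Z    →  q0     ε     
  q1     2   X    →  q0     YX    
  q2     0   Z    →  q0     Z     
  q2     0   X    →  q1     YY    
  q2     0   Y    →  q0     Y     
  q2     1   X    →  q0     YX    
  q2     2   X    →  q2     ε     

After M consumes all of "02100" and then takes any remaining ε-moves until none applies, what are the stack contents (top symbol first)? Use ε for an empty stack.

YXZ

(q0, 02100, Z)
  read 0, top Z: go to q2, push XXZ → (q2, 2100, XXZ)
  read 2, top X: go to q2, push ε → (q2, 100, XZ)
  read 1, top X: go to q0, push YX → (q0, 00, YXZ)
  read 0, top Y: go to q1, push Y → (q1, 0, YXZ)
  read 0, top Y: go to q0, push XY → (q0, ε, XYXZ)
  ε-move, top X: go to q2, push ε → (q2, ε, YXZ)
All input consumed in state q2 with stack YXZ.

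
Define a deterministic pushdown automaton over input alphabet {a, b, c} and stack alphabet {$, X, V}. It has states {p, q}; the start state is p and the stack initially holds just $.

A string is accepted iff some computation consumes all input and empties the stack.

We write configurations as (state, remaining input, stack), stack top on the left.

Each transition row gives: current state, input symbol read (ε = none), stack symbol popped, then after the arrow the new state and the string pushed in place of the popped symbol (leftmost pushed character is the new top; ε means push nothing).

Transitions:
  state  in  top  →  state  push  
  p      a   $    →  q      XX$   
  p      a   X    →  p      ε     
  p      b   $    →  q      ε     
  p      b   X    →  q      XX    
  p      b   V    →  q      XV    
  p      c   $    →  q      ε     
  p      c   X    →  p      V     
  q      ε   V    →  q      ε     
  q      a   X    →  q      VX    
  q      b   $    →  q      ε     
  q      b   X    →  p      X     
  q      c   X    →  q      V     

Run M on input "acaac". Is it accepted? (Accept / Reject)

Reject

(p, acaac, $)
  read a, top $: go to q, push XX$ → (q, caac, XX$)
  read c, top X: go to q, push V → (q, aac, VX$)
  ε-move, top V: go to q, push ε → (q, aac, X$)
  read a, top X: go to q, push VX → (q, ac, VX$)
  ε-move, top V: go to q, push ε → (q, ac, X$)
  read a, top X: go to q, push VX → (q, c, VX$)
  ε-move, top V: go to q, push ε → (q, c, X$)
  read c, top X: go to q, push V → (q, ε, V$)
  ε-move, top V: go to q, push ε → (q, ε, $)
All input consumed; stack is $, not empty, and no further ε-move applies.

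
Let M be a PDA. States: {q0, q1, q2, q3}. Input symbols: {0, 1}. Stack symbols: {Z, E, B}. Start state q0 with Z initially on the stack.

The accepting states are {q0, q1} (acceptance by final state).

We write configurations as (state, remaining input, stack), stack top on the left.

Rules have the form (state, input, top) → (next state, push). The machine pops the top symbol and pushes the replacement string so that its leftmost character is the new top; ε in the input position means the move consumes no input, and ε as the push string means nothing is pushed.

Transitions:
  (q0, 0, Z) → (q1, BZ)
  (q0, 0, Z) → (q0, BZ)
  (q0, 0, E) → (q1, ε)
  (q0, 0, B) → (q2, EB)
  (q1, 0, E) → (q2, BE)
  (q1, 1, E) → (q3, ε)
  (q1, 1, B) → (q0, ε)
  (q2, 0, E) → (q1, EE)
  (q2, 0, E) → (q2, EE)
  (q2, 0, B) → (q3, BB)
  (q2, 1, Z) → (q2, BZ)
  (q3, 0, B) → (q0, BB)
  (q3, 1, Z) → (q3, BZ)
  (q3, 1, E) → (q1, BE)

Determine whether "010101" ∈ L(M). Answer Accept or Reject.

One accepting computation: (q0, 010101, Z) ⊢ (q1, 10101, BZ) ⊢ (q0, 0101, Z) ⊢ (q1, 101, BZ) ⊢ (q0, 01, Z) ⊢ (q1, 1, BZ) ⊢ (q0, ε, Z)
All input consumed and state q0 ∈ F.

Accept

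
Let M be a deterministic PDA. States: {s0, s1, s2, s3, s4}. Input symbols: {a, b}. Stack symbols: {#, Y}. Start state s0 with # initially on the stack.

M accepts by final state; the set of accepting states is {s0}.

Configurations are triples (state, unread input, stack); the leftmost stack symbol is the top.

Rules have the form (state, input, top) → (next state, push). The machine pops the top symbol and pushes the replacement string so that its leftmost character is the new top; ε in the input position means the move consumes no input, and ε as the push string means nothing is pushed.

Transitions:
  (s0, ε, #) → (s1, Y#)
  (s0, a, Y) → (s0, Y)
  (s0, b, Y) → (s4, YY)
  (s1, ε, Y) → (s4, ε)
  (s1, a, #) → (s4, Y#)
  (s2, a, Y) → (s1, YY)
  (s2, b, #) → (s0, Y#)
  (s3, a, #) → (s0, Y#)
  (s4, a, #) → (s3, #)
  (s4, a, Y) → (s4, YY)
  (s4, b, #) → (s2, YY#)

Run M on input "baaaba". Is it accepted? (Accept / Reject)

(s0, baaaba, #) ⊢ (s1, baaaba, Y#) ⊢ (s4, baaaba, #) ⊢ (s2, aaaba, YY#) ⊢ (s1, aaba, YYY#) ⊢ (s4, aaba, YY#) ⊢ (s4, aba, YYY#) ⊢ (s4, ba, YYYY#)
No transition applies at (s4, ba, YYYY#); input not fully consumed.

Reject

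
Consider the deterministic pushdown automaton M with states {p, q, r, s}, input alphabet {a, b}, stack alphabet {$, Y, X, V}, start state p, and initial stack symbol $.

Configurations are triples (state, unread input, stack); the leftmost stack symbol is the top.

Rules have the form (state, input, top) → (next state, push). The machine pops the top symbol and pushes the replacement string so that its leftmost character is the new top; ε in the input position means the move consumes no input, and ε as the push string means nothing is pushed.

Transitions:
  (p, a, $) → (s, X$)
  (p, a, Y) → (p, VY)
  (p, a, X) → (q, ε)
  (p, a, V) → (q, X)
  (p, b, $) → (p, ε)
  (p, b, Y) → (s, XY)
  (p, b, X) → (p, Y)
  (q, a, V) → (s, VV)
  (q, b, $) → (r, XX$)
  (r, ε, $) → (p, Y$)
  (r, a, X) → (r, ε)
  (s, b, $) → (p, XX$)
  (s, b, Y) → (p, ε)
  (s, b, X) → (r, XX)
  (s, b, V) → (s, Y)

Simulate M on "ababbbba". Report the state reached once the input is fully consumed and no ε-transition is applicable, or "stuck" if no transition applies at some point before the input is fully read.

stuck

(p, ababbbba, $) ⊢ (s, babbbba, X$) ⊢ (r, abbbba, XX$) ⊢ (r, bbbba, X$)
No transition for (r, b, top X); M blocks with input bbbba remaining.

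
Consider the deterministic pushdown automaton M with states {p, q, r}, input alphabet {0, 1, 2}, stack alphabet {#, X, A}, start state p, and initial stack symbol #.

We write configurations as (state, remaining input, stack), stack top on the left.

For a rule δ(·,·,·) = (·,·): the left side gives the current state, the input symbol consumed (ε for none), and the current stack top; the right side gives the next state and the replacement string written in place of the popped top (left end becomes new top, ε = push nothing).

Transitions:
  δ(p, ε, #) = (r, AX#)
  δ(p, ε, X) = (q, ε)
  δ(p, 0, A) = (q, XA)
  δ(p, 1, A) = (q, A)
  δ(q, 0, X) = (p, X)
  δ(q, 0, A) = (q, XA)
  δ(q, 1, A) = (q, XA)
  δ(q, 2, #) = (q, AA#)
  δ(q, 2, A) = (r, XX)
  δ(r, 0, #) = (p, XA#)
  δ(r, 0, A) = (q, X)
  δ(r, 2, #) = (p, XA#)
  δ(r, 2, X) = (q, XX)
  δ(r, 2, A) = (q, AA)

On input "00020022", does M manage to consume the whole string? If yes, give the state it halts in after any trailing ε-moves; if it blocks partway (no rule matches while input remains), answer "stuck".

(p, 00020022, #)
  ε-move, top #: go to r, push AX# → (r, 00020022, AX#)
  read 0, top A: go to q, push X → (q, 0020022, XX#)
  read 0, top X: go to p, push X → (p, 020022, XX#)
  ε-move, top X: go to q, push ε → (q, 020022, X#)
  read 0, top X: go to p, push X → (p, 20022, X#)
  ε-move, top X: go to q, push ε → (q, 20022, #)
  read 2, top #: go to q, push AA# → (q, 0022, AA#)
  read 0, top A: go to q, push XA → (q, 022, XAA#)
  read 0, top X: go to p, push X → (p, 22, XAA#)
  ε-move, top X: go to q, push ε → (q, 22, AA#)
  read 2, top A: go to r, push XX → (r, 2, XXA#)
  read 2, top X: go to q, push XX → (q, ε, XXXA#)
All input consumed; M is in state q.

q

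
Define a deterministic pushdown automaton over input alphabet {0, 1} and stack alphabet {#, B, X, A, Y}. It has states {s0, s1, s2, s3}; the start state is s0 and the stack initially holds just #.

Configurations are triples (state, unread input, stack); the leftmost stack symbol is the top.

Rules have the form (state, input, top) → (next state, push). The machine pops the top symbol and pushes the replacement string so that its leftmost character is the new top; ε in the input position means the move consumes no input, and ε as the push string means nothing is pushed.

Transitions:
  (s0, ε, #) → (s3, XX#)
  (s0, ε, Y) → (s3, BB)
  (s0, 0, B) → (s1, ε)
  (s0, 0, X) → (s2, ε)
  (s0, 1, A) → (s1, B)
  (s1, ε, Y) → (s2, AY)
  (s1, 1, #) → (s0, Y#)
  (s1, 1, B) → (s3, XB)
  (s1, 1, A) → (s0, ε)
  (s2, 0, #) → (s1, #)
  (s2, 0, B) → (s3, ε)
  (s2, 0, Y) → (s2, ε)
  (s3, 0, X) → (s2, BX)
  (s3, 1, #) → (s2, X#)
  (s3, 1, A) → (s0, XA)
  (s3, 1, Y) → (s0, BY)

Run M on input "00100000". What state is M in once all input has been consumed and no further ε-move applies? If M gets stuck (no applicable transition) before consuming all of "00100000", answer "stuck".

stuck

(s0, 00100000, #) ⊢ (s3, 00100000, XX#) ⊢ (s2, 0100000, BXX#) ⊢ (s3, 100000, XX#)
No transition for (s3, 1, top X); M blocks with input 100000 remaining.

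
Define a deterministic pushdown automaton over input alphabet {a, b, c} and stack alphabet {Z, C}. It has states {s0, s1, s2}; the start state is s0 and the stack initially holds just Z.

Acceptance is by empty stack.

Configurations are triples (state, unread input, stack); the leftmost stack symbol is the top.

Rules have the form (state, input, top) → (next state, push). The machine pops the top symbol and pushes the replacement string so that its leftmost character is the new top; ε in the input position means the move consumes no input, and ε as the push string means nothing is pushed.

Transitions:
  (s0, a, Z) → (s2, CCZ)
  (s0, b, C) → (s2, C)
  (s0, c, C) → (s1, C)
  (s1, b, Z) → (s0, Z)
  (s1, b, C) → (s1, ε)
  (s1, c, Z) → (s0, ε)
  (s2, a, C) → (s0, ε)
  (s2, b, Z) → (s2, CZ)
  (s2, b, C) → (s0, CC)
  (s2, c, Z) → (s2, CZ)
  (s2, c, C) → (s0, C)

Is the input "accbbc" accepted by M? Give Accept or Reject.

Accept

(s0, accbbc, Z) ⊢ (s2, ccbbc, CCZ) ⊢ (s0, cbbc, CCZ) ⊢ (s1, bbc, CCZ) ⊢ (s1, bc, CZ) ⊢ (s1, c, Z) ⊢ (s0, ε, ε)
All input consumed and the stack is empty.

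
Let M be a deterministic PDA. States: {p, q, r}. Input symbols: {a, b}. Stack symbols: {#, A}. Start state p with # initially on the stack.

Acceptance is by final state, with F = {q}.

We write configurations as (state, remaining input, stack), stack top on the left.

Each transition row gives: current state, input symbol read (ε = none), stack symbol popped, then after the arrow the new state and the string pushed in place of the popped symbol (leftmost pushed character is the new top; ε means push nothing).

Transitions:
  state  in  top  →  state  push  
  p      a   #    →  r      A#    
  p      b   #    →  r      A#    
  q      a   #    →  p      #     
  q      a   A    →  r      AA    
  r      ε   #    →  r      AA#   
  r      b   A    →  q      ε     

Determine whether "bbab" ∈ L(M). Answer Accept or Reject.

Reject

(p, bbab, #)
  read b, top #: go to r, push A# → (r, bab, A#)
  read b, top A: go to q, push ε → (q, ab, #)
  read a, top #: go to p, push # → (p, b, #)
  read b, top #: go to r, push A# → (r, ε, A#)
All input consumed; state r ∉ F and no further ε-move applies.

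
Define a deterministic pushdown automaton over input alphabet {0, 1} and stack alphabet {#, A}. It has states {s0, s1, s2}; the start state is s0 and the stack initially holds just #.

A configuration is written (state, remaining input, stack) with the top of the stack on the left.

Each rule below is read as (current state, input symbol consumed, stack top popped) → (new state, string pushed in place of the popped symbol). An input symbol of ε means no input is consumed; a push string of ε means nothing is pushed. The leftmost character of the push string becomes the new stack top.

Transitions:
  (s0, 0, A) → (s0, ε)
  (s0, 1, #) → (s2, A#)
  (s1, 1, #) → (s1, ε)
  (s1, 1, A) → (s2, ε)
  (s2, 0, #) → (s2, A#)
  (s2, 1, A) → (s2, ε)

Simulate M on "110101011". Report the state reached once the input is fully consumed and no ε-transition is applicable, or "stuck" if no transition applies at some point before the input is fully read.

stuck

(s0, 110101011, #) ⊢ (s2, 10101011, A#) ⊢ (s2, 0101011, #) ⊢ (s2, 101011, A#) ⊢ (s2, 01011, #) ⊢ (s2, 1011, A#) ⊢ (s2, 011, #) ⊢ (s2, 11, A#) ⊢ (s2, 1, #)
No transition for (s2, 1, top #); M blocks with input 1 remaining.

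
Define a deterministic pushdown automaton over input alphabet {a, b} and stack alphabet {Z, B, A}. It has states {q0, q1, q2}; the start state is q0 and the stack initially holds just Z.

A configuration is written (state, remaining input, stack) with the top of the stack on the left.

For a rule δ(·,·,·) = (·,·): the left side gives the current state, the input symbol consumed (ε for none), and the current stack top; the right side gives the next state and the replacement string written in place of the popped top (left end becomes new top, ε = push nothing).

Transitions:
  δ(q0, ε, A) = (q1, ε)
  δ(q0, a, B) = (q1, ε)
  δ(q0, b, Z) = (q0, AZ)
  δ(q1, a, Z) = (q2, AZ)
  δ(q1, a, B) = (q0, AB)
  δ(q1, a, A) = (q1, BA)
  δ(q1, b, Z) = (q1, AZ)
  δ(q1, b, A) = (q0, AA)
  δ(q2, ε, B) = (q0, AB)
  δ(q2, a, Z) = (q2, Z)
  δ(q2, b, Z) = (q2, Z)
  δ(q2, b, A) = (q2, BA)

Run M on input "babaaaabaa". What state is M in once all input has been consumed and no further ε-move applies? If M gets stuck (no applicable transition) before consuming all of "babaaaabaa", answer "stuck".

stuck

(q0, babaaaabaa, Z) ⊢ (q0, abaaaabaa, AZ) ⊢ (q1, abaaaabaa, Z) ⊢ (q2, baaaabaa, AZ) ⊢ (q2, aaaabaa, BAZ) ⊢ (q0, aaaabaa, ABAZ) ⊢ (q1, aaaabaa, BAZ) ⊢ (q0, aaabaa, ABAZ) ⊢ (q1, aaabaa, BAZ) ⊢ (q0, aabaa, ABAZ) ⊢ (q1, aabaa, BAZ) ⊢ (q0, abaa, ABAZ) ⊢ (q1, abaa, BAZ) ⊢ (q0, baa, ABAZ) ⊢ (q1, baa, BAZ)
No transition for (q1, b, top B); M blocks with input baa remaining.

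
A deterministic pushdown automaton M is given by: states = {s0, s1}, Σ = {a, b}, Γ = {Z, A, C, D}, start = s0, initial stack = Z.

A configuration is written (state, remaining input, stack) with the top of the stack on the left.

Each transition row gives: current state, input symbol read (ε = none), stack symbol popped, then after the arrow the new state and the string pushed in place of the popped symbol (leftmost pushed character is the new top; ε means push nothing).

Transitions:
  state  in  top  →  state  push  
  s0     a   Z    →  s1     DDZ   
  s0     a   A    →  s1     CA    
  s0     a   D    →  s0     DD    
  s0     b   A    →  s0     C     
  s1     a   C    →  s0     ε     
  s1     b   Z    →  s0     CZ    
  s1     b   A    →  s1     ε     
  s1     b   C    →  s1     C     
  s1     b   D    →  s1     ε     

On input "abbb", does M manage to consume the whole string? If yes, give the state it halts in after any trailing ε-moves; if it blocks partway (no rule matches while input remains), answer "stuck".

s0

(s0, abbb, Z)
  read a, top Z: go to s1, push DDZ → (s1, bbb, DDZ)
  read b, top D: go to s1, push ε → (s1, bb, DZ)
  read b, top D: go to s1, push ε → (s1, b, Z)
  read b, top Z: go to s0, push CZ → (s0, ε, CZ)
All input consumed; M is in state s0.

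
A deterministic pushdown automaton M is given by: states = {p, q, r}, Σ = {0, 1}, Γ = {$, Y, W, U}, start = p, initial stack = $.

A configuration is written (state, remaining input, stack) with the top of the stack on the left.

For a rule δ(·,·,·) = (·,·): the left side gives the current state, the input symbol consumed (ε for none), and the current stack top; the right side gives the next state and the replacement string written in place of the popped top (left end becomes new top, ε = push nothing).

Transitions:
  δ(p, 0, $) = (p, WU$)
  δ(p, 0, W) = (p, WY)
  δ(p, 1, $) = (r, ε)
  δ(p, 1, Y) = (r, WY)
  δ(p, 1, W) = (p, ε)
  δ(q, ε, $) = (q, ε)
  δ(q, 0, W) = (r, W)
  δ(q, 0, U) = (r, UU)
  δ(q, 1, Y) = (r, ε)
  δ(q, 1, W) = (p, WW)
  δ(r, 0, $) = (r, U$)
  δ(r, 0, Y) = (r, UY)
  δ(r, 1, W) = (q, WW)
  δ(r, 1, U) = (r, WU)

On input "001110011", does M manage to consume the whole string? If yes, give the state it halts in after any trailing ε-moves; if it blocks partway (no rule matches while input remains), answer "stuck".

(p, 001110011, $)
  read 0, top $: go to p, push WU$ → (p, 01110011, WU$)
  read 0, top W: go to p, push WY → (p, 1110011, WYU$)
  read 1, top W: go to p, push ε → (p, 110011, YU$)
  read 1, top Y: go to r, push WY → (r, 10011, WYU$)
  read 1, top W: go to q, push WW → (q, 0011, WWYU$)
  read 0, top W: go to r, push W → (r, 011, WWYU$)
No transition for (r, 0, top W); M blocks with input 011 remaining.

stuck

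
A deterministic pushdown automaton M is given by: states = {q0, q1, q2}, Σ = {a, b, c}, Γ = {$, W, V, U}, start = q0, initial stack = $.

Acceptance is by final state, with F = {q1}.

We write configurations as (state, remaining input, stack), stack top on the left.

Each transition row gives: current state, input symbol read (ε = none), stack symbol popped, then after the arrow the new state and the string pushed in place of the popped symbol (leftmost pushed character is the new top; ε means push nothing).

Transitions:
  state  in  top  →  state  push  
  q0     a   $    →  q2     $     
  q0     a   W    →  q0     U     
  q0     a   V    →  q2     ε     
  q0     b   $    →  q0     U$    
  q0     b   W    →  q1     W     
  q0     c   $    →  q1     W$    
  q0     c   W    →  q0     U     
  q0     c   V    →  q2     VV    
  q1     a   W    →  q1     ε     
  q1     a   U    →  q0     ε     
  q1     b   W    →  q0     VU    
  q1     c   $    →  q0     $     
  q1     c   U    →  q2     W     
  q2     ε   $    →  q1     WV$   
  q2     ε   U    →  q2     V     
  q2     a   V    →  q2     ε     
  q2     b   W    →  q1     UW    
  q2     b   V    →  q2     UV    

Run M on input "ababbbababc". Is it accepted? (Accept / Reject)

Reject

(q0, ababbbababc, $)
  read a, top $: go to q2, push $ → (q2, babbbababc, $)
  ε-move, top $: go to q1, push WV$ → (q1, babbbababc, WV$)
  read b, top W: go to q0, push VU → (q0, abbbababc, VUV$)
  read a, top V: go to q2, push ε → (q2, bbbababc, UV$)
  ε-move, top U: go to q2, push V → (q2, bbbababc, VV$)
  read b, top V: go to q2, push UV → (q2, bbababc, UVV$)
  ε-move, top U: go to q2, push V → (q2, bbababc, VVV$)
  read b, top V: go to q2, push UV → (q2, bababc, UVVV$)
  ε-move, top U: go to q2, push V → (q2, bababc, VVVV$)
  read b, top V: go to q2, push UV → (q2, ababc, UVVVV$)
  ε-move, top U: go to q2, push V → (q2, ababc, VVVVV$)
  read a, top V: go to q2, push ε → (q2, babc, VVVV$)
  read b, top V: go to q2, push UV → (q2, abc, UVVVV$)
  ε-move, top U: go to q2, push V → (q2, abc, VVVVV$)
  read a, top V: go to q2, push ε → (q2, bc, VVVV$)
  read b, top V: go to q2, push UV → (q2, c, UVVVV$)
  ε-move, top U: go to q2, push V → (q2, c, VVVVV$)
No transition applies at (q2, c, VVVVV$); input not fully consumed.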